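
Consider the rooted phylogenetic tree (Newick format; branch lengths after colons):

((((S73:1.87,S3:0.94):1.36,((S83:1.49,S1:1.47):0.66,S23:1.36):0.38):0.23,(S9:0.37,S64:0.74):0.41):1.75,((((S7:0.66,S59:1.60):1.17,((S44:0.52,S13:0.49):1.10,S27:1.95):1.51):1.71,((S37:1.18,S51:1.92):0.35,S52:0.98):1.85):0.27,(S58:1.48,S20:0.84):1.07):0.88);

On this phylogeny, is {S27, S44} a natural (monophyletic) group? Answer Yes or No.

The MRCA of the listed taxa subtends ((S44,S13),S27).
That clade also contains S13, which is not in the proposed group, so the group is not monophyletic.

No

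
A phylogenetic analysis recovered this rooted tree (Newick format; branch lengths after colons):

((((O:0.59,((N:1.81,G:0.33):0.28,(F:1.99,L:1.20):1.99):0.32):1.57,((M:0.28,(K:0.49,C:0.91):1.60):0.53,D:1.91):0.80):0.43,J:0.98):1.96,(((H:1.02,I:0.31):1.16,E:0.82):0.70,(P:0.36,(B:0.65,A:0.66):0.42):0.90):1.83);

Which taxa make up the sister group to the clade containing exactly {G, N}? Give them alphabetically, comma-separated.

The clade containing exactly {G, N} attaches to the tree at the node subtending ((N,G),(F,L)).
The other lineage descending from that same node — the sister group — is (F,L); its 2 tips in alphabetical order are the answer.

F, L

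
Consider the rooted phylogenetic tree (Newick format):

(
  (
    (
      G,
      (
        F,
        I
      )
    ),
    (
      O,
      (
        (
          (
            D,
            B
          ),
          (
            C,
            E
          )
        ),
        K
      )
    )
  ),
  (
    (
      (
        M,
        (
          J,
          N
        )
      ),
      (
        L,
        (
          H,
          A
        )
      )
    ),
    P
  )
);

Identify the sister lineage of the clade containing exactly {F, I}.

G

The clade containing exactly {F, I} attaches to the tree at the node subtending (G,(F,I)).
The other lineage descending from that same node — the sister group — is the single tip G.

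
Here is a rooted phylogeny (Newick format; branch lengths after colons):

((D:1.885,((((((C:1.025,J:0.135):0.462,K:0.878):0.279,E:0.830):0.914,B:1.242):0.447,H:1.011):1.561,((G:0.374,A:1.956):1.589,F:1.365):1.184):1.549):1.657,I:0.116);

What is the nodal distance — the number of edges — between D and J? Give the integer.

The MRCA of D and J is the node subtending (D,((((((C,J),K),E),B),H),((G,A),F))).
From D up to that node: 1 branch. From J up to the same node: 7 branches. Total: 1 + 7 = 8.

8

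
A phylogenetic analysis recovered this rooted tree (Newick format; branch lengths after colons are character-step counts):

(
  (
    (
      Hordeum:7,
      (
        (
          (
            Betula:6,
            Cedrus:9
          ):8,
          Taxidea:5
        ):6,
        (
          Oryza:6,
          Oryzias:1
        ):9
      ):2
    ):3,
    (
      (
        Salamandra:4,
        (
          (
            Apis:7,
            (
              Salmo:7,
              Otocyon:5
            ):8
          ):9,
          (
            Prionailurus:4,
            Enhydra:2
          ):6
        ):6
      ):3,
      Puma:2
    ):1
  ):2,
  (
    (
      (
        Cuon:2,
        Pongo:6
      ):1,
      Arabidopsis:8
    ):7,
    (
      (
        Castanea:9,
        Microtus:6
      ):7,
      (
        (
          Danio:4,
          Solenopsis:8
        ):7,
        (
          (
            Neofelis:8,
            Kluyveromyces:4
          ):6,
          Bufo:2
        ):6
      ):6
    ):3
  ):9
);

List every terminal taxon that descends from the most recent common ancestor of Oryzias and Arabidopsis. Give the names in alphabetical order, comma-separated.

Tracing Oryzias: it sits inside (Oryza,Oryzias).
Tracing Arabidopsis: it sits inside ((Cuon,Pongo),Arabidopsis).
The smallest clade enclosing both is the whole tree (their MRCA is the root), so the answer is all 23 tips in alphabetical order.

Apis, Arabidopsis, Betula, Bufo, Castanea, Cedrus, Cuon, Danio, Enhydra, Hordeum, Kluyveromyces, Microtus, Neofelis, Oryza, Oryzias, Otocyon, Pongo, Prionailurus, Puma, Salamandra, Salmo, Solenopsis, Taxidea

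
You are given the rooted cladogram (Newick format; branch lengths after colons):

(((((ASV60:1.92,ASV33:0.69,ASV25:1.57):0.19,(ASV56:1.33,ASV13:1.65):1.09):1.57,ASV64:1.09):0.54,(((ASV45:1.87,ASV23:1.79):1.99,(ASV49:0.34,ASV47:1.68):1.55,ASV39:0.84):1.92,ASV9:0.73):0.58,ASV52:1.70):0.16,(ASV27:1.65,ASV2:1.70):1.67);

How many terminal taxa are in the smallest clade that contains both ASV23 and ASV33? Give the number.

13

The MRCA of ASV23 and ASV33 is the node subtending ((((ASV60,ASV33,ASV25),(ASV56,ASV13)),ASV64),(((ASV45,ASV23),(ASV49,ASV47),ASV39),ASV9),ASV52).
That clade contains 13 terminal taxa: ASV13, ASV23, ASV25, ASV33, ASV39, ASV45, ASV47, ASV49, ASV52, ASV56, ASV60, ASV64, ASV9.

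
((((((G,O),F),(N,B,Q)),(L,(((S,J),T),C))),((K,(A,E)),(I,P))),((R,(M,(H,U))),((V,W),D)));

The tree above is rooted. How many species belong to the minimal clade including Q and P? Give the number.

The MRCA of Q and P is the node subtending (((((G,O),F),(N,B,Q)),(L,(((S,J),T),C))),((K,(A,E)),(I,P))).
That clade contains 16 terminal taxa: A, B, C, E, F, G, I, J, K, L, N, O, P, Q, S, T.

16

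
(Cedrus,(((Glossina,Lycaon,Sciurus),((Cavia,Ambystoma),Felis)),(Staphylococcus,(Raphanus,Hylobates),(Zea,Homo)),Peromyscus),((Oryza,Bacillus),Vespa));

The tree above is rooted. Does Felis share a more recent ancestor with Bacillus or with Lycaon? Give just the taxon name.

The MRCA of Felis and Lycaon subtends ((Glossina,Lycaon,Sciurus),((Cavia,Ambystoma),Felis)) (6 taxa).
The MRCA of Felis and Bacillus is the root, subtending the entire tree (16 taxa).
The first is nested inside the second, so Felis shares a more recent common ancestor with Lycaon.

Lycaon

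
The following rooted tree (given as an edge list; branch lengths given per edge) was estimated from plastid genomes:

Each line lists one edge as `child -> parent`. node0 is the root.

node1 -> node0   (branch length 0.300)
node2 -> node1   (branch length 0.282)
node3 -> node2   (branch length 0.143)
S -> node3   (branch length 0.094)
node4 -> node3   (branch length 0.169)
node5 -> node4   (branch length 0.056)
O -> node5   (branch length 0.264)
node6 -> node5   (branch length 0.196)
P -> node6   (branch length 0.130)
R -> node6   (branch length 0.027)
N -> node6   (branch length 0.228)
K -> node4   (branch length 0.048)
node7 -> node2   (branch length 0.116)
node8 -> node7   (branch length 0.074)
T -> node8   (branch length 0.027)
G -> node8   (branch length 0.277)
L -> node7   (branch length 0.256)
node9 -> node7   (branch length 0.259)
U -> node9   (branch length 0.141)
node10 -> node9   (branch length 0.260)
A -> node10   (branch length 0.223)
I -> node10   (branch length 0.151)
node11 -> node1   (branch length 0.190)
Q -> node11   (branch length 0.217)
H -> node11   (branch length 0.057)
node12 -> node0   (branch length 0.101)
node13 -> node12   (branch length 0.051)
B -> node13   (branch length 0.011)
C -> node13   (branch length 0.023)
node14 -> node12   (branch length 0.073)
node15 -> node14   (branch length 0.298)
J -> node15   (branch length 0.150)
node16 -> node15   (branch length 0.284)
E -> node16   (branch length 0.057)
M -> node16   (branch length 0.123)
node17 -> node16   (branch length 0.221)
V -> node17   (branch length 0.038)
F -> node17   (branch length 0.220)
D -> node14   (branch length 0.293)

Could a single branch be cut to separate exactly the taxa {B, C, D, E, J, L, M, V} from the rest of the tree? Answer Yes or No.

The MRCA of the listed taxa is the root, so the smallest clade containing them is the whole tree.
That clade also contains A, F, G, H, I, K, N, O, P, Q, R, S, T, U, which are not in the proposed group, so the group is not monophyletic.

No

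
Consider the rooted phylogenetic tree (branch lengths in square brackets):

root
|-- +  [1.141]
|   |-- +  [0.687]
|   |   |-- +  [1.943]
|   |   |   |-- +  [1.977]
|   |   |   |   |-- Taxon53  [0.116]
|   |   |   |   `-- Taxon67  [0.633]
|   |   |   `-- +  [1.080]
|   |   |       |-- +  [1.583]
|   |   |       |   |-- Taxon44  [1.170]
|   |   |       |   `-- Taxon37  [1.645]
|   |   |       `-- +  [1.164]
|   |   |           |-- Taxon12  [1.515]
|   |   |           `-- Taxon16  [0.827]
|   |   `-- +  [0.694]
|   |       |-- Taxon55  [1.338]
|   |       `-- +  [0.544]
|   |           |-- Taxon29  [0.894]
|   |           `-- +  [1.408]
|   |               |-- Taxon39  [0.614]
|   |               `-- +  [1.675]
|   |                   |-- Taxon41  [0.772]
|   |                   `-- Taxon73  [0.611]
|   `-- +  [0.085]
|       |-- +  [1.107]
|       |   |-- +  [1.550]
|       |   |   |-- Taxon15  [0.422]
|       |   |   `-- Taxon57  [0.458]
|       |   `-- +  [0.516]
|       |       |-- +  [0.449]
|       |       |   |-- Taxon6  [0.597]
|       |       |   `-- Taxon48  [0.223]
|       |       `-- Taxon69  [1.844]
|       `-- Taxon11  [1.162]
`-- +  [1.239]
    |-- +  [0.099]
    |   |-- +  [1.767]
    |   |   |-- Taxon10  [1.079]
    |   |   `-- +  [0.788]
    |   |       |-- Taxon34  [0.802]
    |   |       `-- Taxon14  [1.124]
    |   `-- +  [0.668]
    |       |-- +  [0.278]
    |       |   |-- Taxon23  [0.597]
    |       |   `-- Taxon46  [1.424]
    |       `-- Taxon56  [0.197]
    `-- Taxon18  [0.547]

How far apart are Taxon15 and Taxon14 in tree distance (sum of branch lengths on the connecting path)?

The path runs Taxon15 → … → MRCA → … → Taxon14; the MRCA is the root of the tree.
Branch lengths along that path: 0.422 + 1.550 + 1.107 + 0.085 + 1.141 + 1.239 + 0.099 + 1.767 + 0.788 + 1.124 = 9.322.

9.322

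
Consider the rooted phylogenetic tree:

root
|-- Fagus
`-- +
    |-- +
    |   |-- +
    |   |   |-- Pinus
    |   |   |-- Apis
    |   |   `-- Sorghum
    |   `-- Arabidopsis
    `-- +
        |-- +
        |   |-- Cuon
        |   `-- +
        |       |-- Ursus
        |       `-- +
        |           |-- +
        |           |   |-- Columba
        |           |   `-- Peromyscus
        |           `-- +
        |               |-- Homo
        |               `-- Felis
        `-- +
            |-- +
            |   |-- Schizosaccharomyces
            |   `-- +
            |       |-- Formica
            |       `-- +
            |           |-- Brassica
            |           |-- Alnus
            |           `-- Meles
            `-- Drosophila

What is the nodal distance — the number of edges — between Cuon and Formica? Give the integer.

6

The MRCA of Cuon and Formica is the node subtending ((Cuon,(Ursus,((Columba,Peromyscus),(Homo,Felis)))),((Schizosaccharomyces,(Formica,(Brassica,Alnus,Meles))),Drosophila)).
From Cuon up to that node: 2 branches. From Formica up to the same node: 4 branches. Total: 2 + 4 = 6.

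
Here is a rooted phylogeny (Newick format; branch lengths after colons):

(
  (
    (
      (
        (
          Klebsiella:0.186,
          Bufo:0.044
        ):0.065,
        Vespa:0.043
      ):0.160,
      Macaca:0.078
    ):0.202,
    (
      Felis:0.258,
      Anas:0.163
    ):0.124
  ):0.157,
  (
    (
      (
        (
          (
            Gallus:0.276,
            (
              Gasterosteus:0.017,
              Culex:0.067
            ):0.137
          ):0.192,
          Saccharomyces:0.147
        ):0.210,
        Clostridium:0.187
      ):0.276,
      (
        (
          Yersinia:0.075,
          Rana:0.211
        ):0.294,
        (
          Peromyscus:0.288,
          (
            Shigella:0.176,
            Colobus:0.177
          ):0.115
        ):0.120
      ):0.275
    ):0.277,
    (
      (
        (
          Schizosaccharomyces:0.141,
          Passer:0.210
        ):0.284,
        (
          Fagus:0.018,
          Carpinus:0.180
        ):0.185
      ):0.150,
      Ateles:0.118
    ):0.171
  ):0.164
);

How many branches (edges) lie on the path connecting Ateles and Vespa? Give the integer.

7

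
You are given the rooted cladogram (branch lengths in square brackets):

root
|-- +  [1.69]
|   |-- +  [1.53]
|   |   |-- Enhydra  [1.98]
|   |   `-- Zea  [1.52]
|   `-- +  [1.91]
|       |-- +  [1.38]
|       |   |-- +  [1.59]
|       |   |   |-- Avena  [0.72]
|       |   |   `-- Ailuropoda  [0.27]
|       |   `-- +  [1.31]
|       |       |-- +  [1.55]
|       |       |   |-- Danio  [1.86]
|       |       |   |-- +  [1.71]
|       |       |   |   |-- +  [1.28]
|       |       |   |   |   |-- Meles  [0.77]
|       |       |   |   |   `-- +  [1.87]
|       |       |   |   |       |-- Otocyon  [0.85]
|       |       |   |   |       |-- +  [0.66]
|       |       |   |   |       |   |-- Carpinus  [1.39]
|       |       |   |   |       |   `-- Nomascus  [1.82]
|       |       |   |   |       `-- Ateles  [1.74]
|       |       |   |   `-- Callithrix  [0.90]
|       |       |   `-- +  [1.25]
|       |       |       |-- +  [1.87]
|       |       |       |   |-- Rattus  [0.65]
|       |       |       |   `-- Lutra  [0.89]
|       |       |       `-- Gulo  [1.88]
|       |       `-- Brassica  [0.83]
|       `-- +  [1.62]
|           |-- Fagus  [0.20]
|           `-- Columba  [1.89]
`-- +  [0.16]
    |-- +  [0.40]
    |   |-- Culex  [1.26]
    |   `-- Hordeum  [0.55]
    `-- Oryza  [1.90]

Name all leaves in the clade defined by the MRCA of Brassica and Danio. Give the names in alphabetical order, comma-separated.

Ateles, Brassica, Callithrix, Carpinus, Danio, Gulo, Lutra, Meles, Nomascus, Otocyon, Rattus

Tracing Brassica: it sits inside ((Danio,((Meles,(Otocyon,(Carpinus,Nomascus),Ateles)),Callithrix),((Rattus,Lutra),Gulo)),Brassica).
Tracing Danio: it sits inside (Danio,((Meles,(Otocyon,(Carpinus,Nomascus),Ateles)),Callithrix),((Rattus,Lutra),Gulo)).
The smallest clade enclosing both is ((Danio,((Meles,(Otocyon,(Carpinus,Nomascus),Ateles)),Callithrix),((Rattus,Lutra),Gulo)),Brassica); the answer is its 11 terminal taxa in alphabetical order.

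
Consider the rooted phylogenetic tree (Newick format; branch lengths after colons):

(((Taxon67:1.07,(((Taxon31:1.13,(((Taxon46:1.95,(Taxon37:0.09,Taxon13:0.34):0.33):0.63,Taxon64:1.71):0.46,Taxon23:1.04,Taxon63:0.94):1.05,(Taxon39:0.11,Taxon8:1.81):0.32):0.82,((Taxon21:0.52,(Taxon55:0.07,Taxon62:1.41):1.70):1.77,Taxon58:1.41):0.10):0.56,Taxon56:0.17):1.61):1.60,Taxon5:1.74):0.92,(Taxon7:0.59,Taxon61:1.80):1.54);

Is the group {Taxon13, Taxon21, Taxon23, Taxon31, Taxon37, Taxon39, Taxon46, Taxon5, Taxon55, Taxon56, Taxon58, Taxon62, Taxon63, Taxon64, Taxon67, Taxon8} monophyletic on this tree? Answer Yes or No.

The most recent common ancestor of these taxa subtends ((Taxon67,(((Taxon31,(((Taxon46,(Taxon37,Taxon13)),Taxon64),Taxon23,Taxon63),(Taxon39,Taxon8)),((Taxon21,(Taxon55,Taxon62)),Taxon58)),Taxon56)),Taxon5).
That clade has exactly 16 tips — every listed taxon and nothing else — so the group is monophyletic.

Yes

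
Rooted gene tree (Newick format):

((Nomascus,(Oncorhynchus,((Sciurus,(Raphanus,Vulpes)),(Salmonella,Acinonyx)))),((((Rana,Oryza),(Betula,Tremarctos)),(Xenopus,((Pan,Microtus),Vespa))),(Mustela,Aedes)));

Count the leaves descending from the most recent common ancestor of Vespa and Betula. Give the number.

8

The MRCA of Vespa and Betula is the node subtending (((Rana,Oryza),(Betula,Tremarctos)),(Xenopus,((Pan,Microtus),Vespa))).
That clade contains 8 terminal taxa: Betula, Microtus, Oryza, Pan, Rana, Tremarctos, Vespa, Xenopus.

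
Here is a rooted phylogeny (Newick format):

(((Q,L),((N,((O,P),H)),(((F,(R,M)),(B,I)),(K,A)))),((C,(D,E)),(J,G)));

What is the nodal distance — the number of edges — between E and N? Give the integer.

The MRCA of E and N is the root of the tree.
From E up to that node: 4 branches. From N up to the same node: 4 branches. Total: 4 + 4 = 8.

8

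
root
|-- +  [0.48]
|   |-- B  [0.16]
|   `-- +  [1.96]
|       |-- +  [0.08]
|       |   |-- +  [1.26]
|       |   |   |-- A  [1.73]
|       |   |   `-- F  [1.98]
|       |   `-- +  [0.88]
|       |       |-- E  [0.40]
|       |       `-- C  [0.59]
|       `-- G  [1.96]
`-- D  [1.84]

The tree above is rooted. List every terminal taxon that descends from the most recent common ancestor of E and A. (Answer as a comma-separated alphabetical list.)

Tracing E: it sits inside (E,C).
Tracing A: it sits inside (A,F).
The smallest clade enclosing both is ((A,F),(E,C)); the answer is its 4 terminal taxa in alphabetical order.

A, C, E, F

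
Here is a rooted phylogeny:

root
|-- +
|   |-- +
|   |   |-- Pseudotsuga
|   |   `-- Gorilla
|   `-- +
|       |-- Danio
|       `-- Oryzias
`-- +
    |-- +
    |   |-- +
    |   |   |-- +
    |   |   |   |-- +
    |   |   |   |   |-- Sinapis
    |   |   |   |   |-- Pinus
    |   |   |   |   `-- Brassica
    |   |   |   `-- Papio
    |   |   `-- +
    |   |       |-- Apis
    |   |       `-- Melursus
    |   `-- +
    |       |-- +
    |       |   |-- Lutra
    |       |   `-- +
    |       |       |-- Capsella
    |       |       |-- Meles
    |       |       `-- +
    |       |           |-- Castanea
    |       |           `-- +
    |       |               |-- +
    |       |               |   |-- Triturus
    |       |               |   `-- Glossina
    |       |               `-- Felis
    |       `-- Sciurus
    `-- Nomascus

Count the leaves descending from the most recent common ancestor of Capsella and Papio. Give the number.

The MRCA of Capsella and Papio is the node subtending ((((Sinapis,Pinus,Brassica),Papio),(Apis,Melursus)),((Lutra,(Capsella,Meles,(Castanea,((Triturus,Glossina),Felis)))),Sciurus)).
That clade contains 14 terminal taxa: Apis, Brassica, Capsella, Castanea, Felis, Glossina, Lutra, Meles, Melursus, Papio, Pinus, Sciurus, Sinapis, Triturus.

14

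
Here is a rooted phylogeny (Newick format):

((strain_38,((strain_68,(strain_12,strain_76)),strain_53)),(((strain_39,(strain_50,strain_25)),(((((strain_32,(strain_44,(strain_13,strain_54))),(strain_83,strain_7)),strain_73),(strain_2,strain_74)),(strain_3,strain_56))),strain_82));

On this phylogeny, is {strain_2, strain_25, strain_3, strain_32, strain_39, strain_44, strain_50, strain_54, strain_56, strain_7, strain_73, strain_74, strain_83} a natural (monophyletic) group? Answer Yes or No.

The MRCA of the listed taxa subtends ((strain_39,(strain_50,strain_25)),(((((strain_32,(strain_44,(strain_13,strain_54))),(strain_83,strain_7)),strain_73),(strain_2,strain_74)),(strain_3,strain_56))).
That clade also contains strain_13, which is not in the proposed group, so the group is not monophyletic.

No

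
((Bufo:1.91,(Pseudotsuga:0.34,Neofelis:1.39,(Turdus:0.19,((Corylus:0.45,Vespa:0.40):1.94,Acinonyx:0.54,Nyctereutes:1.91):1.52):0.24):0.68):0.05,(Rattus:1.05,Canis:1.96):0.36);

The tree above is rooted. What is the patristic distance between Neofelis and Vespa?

The path runs Neofelis → … → MRCA → … → Vespa; the MRCA is the node subtending (Pseudotsuga,Neofelis,(Turdus,((Corylus,Vespa),Acinonyx,Nyctereutes))).
Branch lengths along that path: 1.39 + 0.24 + 1.52 + 1.94 + 0.40 = 5.49.

5.49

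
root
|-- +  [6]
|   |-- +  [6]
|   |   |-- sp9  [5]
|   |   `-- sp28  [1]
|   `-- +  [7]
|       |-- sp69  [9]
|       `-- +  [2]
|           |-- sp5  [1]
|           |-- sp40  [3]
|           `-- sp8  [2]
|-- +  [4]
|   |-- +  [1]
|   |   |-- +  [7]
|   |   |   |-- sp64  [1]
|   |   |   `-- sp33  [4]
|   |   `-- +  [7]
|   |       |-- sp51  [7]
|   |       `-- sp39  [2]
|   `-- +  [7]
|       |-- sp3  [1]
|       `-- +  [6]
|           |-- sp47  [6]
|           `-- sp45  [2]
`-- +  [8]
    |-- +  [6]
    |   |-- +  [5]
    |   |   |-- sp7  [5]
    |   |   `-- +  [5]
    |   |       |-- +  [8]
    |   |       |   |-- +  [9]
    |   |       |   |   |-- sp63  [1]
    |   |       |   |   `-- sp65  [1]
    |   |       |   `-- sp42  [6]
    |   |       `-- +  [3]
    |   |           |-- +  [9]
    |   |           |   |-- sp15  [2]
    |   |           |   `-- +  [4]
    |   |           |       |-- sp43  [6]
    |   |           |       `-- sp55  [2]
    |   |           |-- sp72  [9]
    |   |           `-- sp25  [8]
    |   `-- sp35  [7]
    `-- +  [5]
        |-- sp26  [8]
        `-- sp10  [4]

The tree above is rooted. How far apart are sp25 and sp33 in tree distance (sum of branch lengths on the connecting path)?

The path runs sp25 → … → MRCA → … → sp33; the MRCA is the root of the tree.
Branch lengths along that path: 8 + 3 + 5 + 5 + 6 + 8 + 4 + 1 + 7 + 4 = 51.

51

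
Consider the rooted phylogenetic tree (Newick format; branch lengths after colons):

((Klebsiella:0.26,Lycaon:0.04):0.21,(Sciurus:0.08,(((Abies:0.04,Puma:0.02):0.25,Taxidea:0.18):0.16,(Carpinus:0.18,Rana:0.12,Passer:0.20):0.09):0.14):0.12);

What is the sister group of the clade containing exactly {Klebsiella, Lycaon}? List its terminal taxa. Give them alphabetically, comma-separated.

The clade containing exactly {Klebsiella, Lycaon} attaches directly to the root of the tree.
The other lineage descending from that same node — the sister group — is (Sciurus,(((Abies,Puma),Taxidea),(Carpinus,Rana,Passer))); its 7 tips in alphabetical order are the answer.

Abies, Carpinus, Passer, Puma, Rana, Sciurus, Taxidea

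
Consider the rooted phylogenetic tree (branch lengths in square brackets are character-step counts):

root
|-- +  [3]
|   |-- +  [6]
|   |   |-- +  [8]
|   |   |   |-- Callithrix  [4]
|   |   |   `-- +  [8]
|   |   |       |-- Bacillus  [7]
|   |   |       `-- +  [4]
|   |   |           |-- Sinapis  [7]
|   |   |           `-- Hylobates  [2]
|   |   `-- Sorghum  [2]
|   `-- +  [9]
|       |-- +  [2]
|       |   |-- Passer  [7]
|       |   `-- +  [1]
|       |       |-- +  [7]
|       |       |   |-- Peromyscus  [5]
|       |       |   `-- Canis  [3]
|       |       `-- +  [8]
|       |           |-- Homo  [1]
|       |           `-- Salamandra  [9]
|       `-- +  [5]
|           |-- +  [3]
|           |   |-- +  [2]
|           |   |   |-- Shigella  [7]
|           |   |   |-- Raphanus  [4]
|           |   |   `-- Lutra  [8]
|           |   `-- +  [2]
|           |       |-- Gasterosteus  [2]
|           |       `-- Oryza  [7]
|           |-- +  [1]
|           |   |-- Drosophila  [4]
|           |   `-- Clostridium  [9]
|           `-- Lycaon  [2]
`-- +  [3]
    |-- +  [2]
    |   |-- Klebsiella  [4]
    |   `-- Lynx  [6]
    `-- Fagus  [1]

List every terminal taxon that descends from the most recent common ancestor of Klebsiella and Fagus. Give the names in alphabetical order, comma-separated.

Tracing Klebsiella: it sits inside (Klebsiella,Lynx).
Tracing Fagus: it sits inside ((Klebsiella,Lynx),Fagus).
The smallest clade enclosing both is ((Klebsiella,Lynx),Fagus); the answer is its 3 terminal taxa in alphabetical order.

Fagus, Klebsiella, Lynx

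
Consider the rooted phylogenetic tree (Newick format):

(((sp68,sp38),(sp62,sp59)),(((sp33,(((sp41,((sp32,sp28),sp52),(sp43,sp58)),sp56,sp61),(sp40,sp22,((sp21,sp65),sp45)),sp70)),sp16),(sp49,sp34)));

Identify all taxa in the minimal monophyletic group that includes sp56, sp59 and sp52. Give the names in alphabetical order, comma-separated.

Tracing sp56: it sits inside ((sp41,((sp32,sp28),sp52),(sp43,sp58)),sp56,sp61).
Tracing sp59: it sits inside (sp62,sp59).
Tracing sp52: it sits inside ((sp32,sp28),sp52).
The smallest clade enclosing all 3 is the whole tree (their MRCA is the root), so the answer is all 22 tips in alphabetical order.

sp16, sp21, sp22, sp28, sp32, sp33, sp34, sp38, sp40, sp41, sp43, sp45, sp49, sp52, sp56, sp58, sp59, sp61, sp62, sp65, sp68, sp70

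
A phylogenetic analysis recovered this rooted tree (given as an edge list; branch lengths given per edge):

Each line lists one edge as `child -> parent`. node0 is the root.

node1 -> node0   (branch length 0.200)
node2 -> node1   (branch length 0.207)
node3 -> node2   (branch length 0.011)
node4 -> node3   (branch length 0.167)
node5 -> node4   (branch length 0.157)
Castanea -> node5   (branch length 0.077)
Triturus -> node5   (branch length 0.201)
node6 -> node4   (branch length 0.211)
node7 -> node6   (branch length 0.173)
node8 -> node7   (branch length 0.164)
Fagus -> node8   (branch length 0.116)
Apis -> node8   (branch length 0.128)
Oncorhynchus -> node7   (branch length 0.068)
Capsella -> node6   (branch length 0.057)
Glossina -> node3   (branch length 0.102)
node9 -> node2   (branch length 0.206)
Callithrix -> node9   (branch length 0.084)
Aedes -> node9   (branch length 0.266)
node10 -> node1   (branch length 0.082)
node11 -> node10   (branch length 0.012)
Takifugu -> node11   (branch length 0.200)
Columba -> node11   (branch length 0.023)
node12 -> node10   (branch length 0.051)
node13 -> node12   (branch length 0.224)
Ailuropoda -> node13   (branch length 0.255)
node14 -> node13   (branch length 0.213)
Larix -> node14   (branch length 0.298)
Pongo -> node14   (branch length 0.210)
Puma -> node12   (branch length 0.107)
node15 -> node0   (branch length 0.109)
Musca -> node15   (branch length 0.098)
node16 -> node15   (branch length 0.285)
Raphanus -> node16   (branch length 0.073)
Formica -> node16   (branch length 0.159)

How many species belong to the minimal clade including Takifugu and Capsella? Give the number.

The MRCA of Takifugu and Capsella is the node subtending (((((Castanea,Triturus),(((Fagus,Apis),Oncorhynchus),Capsella)),Glossina),(Callithrix,Aedes)),((Takifugu,Columba),((Ailuropoda,(Larix,Pongo)),Puma))).
That clade contains 15 terminal taxa: Aedes, Ailuropoda, Apis, Callithrix, Capsella, Castanea, Columba, Fagus, Glossina, Larix, Oncorhynchus, Pongo, Puma, Takifugu, Triturus.

15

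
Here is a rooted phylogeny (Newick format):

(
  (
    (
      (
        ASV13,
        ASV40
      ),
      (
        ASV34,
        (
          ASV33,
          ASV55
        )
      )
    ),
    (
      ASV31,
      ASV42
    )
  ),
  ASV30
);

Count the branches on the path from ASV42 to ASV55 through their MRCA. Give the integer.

The MRCA of ASV42 and ASV55 is the node subtending (((ASV13,ASV40),(ASV34,(ASV33,ASV55))),(ASV31,ASV42)).
From ASV42 up to that node: 2 branches. From ASV55 up to the same node: 4 branches. Total: 2 + 4 = 6.

6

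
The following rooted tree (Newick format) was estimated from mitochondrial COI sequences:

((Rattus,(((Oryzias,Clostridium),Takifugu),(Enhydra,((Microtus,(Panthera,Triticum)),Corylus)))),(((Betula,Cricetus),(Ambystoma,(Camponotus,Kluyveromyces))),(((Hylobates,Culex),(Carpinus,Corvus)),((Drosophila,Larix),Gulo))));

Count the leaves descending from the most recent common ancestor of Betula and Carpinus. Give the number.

The MRCA of Betula and Carpinus is the node subtending (((Betula,Cricetus),(Ambystoma,(Camponotus,Kluyveromyces))),(((Hylobates,Culex),(Carpinus,Corvus)),((Drosophila,Larix),Gulo))).
That clade contains 12 terminal taxa: Ambystoma, Betula, Camponotus, Carpinus, Corvus, Cricetus, Culex, Drosophila, Gulo, Hylobates, Kluyveromyces, Larix.

12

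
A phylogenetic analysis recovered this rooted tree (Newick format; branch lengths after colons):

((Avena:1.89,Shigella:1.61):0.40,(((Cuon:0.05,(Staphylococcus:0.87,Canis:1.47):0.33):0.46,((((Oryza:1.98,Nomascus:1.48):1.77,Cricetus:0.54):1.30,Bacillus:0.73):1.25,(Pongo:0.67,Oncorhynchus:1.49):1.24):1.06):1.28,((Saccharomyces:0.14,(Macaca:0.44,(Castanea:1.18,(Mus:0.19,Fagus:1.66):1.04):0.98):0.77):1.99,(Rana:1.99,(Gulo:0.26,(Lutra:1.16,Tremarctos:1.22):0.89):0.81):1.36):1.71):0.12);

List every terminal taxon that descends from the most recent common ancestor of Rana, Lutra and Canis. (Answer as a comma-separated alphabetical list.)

Bacillus, Canis, Castanea, Cricetus, Cuon, Fagus, Gulo, Lutra, Macaca, Mus, Nomascus, Oncorhynchus, Oryza, Pongo, Rana, Saccharomyces, Staphylococcus, Tremarctos

Tracing Rana: it sits inside (Rana,(Gulo,(Lutra,Tremarctos))).
Tracing Lutra: it sits inside (Lutra,Tremarctos).
Tracing Canis: it sits inside (Staphylococcus,Canis).
The smallest clade enclosing all 3 is (((Cuon,(Staphylococcus,Canis)),((((Oryza,Nomascus),Cricetus),Bacillus),(Pongo,Oncorhynchus))),((Saccharomyces,(Macaca,(Castanea,(Mus,Fagus)))),(Rana,(Gulo,(Lutra,Tremarctos))))); the answer is its 18 terminal taxa in alphabetical order.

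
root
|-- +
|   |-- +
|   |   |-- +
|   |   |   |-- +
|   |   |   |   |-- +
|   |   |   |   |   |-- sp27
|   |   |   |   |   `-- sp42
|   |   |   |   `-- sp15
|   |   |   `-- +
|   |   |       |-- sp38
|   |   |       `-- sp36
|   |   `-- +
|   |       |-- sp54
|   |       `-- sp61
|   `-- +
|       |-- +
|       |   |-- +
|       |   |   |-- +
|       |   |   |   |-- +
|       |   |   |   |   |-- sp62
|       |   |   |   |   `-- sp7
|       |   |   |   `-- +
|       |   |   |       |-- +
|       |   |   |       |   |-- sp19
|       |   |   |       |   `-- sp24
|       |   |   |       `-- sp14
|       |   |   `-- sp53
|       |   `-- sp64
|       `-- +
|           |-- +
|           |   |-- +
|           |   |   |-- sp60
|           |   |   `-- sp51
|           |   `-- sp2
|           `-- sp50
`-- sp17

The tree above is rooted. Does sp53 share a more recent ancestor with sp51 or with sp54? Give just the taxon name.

sp51

The MRCA of sp53 and sp51 subtends (((((sp62,sp7),((sp19,sp24),sp14)),sp53),sp64),(((sp60,sp51),sp2),sp50)) (11 taxa).
The MRCA of sp53 and sp54 subtends (((((sp27,sp42),sp15),(sp38,sp36)),(sp54,sp61)),(((((sp62,sp7),((sp19,sp24),sp14)),sp53),sp64),(((sp60,sp51),sp2),sp50))) (18 taxa).
The first is nested inside the second, so sp53 shares a more recent common ancestor with sp51.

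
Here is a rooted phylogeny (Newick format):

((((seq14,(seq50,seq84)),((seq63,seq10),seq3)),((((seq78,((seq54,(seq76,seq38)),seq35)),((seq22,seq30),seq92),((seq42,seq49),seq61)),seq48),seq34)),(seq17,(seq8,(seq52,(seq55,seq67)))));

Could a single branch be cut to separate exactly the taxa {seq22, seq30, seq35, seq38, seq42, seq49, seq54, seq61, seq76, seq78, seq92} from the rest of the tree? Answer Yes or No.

Yes

The most recent common ancestor of these taxa subtends ((seq78,((seq54,(seq76,seq38)),seq35)),((seq22,seq30),seq92),((seq42,seq49),seq61)).
That clade has exactly 11 tips — every listed taxon and nothing else — so the group is monophyletic.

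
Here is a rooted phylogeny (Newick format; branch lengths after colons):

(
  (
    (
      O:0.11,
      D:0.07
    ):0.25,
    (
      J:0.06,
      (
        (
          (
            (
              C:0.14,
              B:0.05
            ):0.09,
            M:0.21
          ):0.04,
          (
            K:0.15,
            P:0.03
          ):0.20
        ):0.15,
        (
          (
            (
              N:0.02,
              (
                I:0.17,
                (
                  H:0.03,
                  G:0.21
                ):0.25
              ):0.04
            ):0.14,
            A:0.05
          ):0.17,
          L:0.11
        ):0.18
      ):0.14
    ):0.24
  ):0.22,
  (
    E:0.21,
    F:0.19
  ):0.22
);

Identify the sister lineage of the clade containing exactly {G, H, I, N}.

A

The clade containing exactly {G, H, I, N} attaches to the tree at the node subtending ((N,(I,(H,G))),A).
The other lineage descending from that same node — the sister group — is the single tip A.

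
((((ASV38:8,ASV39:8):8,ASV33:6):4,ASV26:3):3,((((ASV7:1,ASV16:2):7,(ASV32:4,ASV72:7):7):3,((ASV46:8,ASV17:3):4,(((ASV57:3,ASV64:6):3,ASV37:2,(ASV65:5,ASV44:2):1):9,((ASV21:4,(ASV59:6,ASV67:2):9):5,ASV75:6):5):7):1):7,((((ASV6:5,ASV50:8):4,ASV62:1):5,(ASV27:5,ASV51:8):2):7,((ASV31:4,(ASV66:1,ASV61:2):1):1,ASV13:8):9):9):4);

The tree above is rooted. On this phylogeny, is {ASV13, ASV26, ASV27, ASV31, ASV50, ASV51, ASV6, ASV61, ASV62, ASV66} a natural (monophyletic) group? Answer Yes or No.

No

The MRCA of the listed taxa is the root, so the smallest clade containing them is the whole tree.
That clade also contains ASV16, ASV17, ASV21, ASV32, ASV33, ASV37, ASV38, ASV39, ASV44, ASV46, ASV57, ASV59, ASV64, ASV65, ASV67, ASV7, ASV72, ASV75, which are not in the proposed group, so the group is not monophyletic.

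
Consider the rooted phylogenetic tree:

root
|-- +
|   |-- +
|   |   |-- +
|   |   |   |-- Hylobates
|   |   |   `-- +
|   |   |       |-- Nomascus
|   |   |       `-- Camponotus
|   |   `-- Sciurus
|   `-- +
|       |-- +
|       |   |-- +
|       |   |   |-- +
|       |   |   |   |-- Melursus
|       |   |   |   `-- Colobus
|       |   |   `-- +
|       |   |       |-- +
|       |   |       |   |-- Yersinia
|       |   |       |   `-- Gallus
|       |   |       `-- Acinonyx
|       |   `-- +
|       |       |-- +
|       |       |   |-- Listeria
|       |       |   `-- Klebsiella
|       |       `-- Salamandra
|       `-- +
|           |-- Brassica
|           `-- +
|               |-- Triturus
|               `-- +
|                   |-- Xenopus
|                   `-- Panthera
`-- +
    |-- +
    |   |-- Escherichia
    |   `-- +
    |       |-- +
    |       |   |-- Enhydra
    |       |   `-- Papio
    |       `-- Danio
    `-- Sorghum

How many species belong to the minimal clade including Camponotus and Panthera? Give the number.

The MRCA of Camponotus and Panthera is the node subtending (((Hylobates,(Nomascus,Camponotus)),Sciurus),((((Melursus,Colobus),((Yersinia,Gallus),Acinonyx)),((Listeria,Klebsiella),Salamandra)),(Brassica,(Triturus,(Xenopus,Panthera))))).
That clade contains 16 terminal taxa: Acinonyx, Brassica, Camponotus, Colobus, Gallus, Hylobates, Klebsiella, Listeria, Melursus, Nomascus, Panthera, Salamandra, Sciurus, Triturus, Xenopus, Yersinia.

16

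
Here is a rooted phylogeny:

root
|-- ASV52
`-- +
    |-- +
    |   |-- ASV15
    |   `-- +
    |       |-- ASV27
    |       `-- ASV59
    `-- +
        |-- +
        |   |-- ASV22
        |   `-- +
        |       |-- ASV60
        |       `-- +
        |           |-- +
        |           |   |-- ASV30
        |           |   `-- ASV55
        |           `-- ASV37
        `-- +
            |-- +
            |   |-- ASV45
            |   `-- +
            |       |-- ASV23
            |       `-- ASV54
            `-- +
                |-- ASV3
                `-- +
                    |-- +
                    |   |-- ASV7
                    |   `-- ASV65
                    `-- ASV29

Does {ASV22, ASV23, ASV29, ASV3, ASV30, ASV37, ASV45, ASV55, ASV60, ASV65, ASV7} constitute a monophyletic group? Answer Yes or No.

The MRCA of the listed taxa subtends ((ASV22,(ASV60,((ASV30,ASV55),ASV37))),((ASV45,(ASV23,ASV54)),(ASV3,((ASV7,ASV65),ASV29)))).
That clade also contains ASV54, which is not in the proposed group, so the group is not monophyletic.

No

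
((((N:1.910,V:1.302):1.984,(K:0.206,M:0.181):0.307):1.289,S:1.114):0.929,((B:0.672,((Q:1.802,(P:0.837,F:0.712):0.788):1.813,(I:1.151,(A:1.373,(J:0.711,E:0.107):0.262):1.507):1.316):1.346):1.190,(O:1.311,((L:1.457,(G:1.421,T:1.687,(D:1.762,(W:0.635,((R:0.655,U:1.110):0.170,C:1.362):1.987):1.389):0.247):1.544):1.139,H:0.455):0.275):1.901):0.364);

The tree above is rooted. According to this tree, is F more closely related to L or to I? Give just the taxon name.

I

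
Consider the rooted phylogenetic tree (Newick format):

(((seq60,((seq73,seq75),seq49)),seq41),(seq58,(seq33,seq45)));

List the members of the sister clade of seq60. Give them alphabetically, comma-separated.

seq49, seq73, seq75

seq60 attaches to the tree at the node subtending (seq60,((seq73,seq75),seq49)).
The other lineage descending from that same node — the sister group — is ((seq73,seq75),seq49); its 3 tips in alphabetical order are the answer.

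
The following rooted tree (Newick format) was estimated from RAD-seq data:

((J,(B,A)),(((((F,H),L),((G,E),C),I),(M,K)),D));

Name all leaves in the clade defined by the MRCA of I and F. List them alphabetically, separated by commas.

Tracing I: it sits inside (((F,H),L),((G,E),C),I).
Tracing F: it sits inside (F,H).
The smallest clade enclosing both is (((F,H),L),((G,E),C),I); the answer is its 7 terminal taxa in alphabetical order.

C, E, F, G, H, I, L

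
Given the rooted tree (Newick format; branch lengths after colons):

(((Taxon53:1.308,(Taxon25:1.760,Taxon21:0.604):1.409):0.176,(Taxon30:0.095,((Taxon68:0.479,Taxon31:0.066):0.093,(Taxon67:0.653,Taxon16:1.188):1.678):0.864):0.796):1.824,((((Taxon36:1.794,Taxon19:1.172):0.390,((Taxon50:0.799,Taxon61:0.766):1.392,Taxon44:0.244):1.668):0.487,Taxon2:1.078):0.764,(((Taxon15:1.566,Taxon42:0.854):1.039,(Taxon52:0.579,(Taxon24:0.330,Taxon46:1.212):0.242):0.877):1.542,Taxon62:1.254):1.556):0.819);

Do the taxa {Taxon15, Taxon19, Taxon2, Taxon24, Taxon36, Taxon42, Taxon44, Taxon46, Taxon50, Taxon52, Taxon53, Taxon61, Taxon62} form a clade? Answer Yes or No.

No

The MRCA of the listed taxa is the root, so the smallest clade containing them is the whole tree.
That clade also contains Taxon16, Taxon21, Taxon25, Taxon30, Taxon31, Taxon67, Taxon68, which are not in the proposed group, so the group is not monophyletic.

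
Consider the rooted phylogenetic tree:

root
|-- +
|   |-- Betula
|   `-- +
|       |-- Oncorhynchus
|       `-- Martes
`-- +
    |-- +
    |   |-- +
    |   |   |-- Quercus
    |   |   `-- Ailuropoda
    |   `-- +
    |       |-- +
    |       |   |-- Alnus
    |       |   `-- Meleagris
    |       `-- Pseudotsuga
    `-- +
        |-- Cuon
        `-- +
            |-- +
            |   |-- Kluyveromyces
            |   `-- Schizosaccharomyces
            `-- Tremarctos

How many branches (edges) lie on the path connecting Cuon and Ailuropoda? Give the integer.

5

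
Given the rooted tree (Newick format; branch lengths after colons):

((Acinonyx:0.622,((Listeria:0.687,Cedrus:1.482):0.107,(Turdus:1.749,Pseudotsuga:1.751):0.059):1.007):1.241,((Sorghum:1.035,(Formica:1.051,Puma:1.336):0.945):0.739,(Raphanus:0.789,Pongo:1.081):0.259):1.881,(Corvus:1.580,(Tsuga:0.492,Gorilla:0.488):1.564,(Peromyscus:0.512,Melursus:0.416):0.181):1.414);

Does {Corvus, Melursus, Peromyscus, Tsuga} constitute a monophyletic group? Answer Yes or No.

The MRCA of the listed taxa subtends (Corvus,(Tsuga,Gorilla),(Peromyscus,Melursus)).
That clade also contains Gorilla, which is not in the proposed group, so the group is not monophyletic.

No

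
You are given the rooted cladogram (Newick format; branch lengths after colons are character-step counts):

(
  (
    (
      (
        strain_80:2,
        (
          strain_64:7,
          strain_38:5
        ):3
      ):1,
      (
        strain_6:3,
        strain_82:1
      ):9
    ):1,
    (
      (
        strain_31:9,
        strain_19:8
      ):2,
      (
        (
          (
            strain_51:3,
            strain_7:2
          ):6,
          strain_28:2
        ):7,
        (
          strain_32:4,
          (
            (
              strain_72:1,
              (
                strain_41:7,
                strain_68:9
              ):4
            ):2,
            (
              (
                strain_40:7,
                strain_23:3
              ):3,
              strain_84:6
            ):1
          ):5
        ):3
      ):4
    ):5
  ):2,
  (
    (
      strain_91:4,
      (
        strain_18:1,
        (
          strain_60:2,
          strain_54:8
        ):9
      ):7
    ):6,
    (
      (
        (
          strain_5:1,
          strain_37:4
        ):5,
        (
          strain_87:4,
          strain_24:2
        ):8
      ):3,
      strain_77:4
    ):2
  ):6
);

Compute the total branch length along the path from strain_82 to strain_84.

The path runs strain_82 → … → MRCA → … → strain_84; the MRCA is the node subtending (((strain_80,(strain_64,strain_38)),(strain_6,strain_82)),((strain_31,strain_19),(((strain_51,strain_7),strain_28),(strain_32,((strain_72,(strain_41,strain_68)),((strain_40,strain_23),strain_84)))))).
Branch lengths along that path: 1 + 9 + 1 + 5 + 4 + 3 + 5 + 1 + 6 = 35.

35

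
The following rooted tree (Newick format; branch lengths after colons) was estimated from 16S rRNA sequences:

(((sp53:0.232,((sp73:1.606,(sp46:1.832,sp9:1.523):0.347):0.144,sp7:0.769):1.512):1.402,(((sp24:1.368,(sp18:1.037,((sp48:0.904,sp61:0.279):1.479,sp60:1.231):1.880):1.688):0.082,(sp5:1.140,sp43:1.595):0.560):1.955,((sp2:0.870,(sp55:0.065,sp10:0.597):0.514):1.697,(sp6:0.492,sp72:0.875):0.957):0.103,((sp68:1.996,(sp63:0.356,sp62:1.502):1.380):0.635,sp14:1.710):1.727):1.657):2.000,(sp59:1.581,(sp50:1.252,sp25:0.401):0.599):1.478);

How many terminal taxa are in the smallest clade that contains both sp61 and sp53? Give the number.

21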